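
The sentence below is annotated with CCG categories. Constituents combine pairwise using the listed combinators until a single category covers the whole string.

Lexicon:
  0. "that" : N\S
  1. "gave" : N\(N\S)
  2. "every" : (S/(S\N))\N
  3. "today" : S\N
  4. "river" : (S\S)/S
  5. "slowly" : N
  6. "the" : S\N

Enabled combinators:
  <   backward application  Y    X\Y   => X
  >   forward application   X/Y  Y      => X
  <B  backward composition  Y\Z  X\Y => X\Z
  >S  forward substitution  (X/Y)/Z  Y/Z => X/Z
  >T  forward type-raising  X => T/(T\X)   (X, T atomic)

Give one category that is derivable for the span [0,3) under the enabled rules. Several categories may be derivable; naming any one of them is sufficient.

S/(S\N)

[0,7] S   >
  [0,3] S/(S\N)   <
    [0,2] N   <
      [0,1] "that" : N\S
      [1,2] "gave" : N\(N\S)
    [2,3] "every" : (S/(S\N))\N
  [3,7] S\N   <B
    [3,4] "today" : S\N
    [4,7] S\S   >
      [4,5] "river" : (S\S)/S
      [5,7] S   >
        [5,6] S/(S\N)   >T
          [5,6] "slowly" : N
        [6,7] "the" : S\N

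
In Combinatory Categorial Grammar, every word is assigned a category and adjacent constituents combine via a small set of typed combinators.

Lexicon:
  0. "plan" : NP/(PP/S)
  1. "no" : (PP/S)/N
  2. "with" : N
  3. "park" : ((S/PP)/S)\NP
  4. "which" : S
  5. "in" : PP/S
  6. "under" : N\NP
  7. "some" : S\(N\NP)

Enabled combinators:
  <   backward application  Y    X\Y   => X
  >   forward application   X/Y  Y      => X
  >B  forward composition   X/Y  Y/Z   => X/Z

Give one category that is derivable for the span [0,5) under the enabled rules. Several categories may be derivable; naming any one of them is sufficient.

[0,8] S   >
  [0,5] S/PP   >
    [0,4] (S/PP)/S   <
      [0,3] NP   >
        [0,1] "plan" : NP/(PP/S)
        [1,3] PP/S   >
          [1,2] "no" : (PP/S)/N
          [2,3] "with" : N
      [3,4] "park" : ((S/PP)/S)\NP
    [4,5] "which" : S
  [5,8] PP   >
    [5,6] "in" : PP/S
    [6,8] S   <
      [6,7] "under" : N\NP
      [7,8] "some" : S\(N\NP)

S/PP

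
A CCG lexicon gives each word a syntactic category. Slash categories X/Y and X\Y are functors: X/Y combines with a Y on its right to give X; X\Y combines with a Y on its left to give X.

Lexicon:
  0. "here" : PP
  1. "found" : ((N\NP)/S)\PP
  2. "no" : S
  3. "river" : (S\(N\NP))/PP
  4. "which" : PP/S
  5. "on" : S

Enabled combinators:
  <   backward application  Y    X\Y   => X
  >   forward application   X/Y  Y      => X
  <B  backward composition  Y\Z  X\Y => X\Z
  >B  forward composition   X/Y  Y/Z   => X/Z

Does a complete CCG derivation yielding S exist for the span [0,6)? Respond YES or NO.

YES

[0,6] S   <
  [0,3] N\NP   >
    [0,2] (N\NP)/S   <
      [0,1] "here" : PP
      [1,2] "found" : ((N\NP)/S)\PP
    [2,3] "no" : S
  [3,6] S\(N\NP)   >
    [3,4] "river" : (S\(N\NP))/PP
    [4,6] PP   >
      [4,5] "which" : PP/S
      [5,6] "on" : S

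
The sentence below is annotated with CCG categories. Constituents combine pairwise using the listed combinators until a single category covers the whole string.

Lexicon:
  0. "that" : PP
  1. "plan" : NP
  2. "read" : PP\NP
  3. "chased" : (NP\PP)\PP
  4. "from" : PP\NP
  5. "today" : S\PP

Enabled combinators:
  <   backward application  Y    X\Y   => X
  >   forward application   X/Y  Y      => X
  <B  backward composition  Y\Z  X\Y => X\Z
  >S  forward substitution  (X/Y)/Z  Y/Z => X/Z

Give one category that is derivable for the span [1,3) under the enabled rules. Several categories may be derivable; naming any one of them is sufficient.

[0,6] S   <
  [0,4] NP   <
    [0,1] "that" : PP
    [1,4] NP\PP   <
      [1,3] PP   <
        [1,2] "plan" : NP
        [2,3] "read" : PP\NP
      [3,4] "chased" : (NP\PP)\PP
  [4,6] S\NP   <B
    [4,5] "from" : PP\NP
    [5,6] "today" : S\PP

PP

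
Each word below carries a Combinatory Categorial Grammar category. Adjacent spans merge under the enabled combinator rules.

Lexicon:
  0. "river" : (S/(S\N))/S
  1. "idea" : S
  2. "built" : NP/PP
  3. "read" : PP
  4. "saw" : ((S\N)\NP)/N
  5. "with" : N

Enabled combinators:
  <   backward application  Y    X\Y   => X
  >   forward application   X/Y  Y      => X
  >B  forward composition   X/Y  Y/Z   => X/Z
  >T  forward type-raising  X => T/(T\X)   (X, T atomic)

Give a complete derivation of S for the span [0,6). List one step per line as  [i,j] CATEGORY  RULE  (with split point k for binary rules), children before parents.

[0,1] (S/(S\N))/S  lex  "river"
[1,2] S  lex  "idea"
[0,2] S/(S\N)  >  k=1
[2,3] NP/PP  lex  "built"
[3,4] PP  lex  "read"
[2,4] NP  >  k=3
[4,5] ((S\N)\NP)/N  lex  "saw"
[5,6] N  lex  "with"
[4,6] (S\N)\NP  >  k=5
[2,6] S\N  <  k=4
[0,6] S  >  k=2

[0,6] S   >
  [0,2] S/(S\N)   >
    [0,1] "river" : (S/(S\N))/S
    [1,2] "idea" : S
  [2,6] S\N   <
    [2,4] NP   >
      [2,3] "built" : NP/PP
      [3,4] "read" : PP
    [4,6] (S\N)\NP   >
      [4,5] "saw" : ((S\N)\NP)/N
      [5,6] "with" : N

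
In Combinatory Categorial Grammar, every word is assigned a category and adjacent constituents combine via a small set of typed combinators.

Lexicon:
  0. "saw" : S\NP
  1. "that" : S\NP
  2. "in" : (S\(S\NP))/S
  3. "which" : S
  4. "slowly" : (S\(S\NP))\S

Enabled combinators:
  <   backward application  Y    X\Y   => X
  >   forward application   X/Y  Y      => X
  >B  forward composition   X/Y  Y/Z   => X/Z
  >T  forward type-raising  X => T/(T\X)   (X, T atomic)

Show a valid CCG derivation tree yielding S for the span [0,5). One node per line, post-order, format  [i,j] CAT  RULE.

[0,1] S\NP  lex  "saw"
[1,2] S\NP  lex  "that"
[2,3] (S\(S\NP))/S  lex  "in"
[3,4] S  lex  "which"
[2,4] S\(S\NP)  >  k=3
[1,4] S  <  k=2
[4,5] (S\(S\NP))\S  lex  "slowly"
[1,5] S\(S\NP)  <  k=4
[0,5] S  <  k=1

[0,5] S   <
  [0,1] "saw" : S\NP
  [1,5] S\(S\NP)   <
    [1,4] S   <
      [1,2] "that" : S\NP
      [2,4] S\(S\NP)   >
        [2,3] "in" : (S\(S\NP))/S
        [3,4] "which" : S
    [4,5] "slowly" : (S\(S\NP))\S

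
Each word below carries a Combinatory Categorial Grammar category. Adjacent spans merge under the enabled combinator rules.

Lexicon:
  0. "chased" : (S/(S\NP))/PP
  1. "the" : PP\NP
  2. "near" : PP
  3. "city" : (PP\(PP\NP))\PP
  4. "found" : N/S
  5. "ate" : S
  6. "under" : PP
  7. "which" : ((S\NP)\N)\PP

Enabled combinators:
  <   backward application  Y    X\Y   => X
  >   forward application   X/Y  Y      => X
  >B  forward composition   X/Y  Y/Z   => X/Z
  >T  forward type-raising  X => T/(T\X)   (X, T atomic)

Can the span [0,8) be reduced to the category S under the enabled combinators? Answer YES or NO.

[0,8] S   >
  [0,4] S/(S\NP)   >
    [0,1] "chased" : (S/(S\NP))/PP
    [1,4] PP   <
      [1,2] "the" : PP\NP
      [2,4] PP\(PP\NP)   <
        [2,3] "near" : PP
        [3,4] "city" : (PP\(PP\NP))\PP
  [4,8] S\NP   <
    [4,6] N   >
      [4,5] "found" : N/S
      [5,6] "ate" : S
    [6,8] (S\NP)\N   <
      [6,7] "under" : PP
      [7,8] "which" : ((S\NP)\N)\PP

YES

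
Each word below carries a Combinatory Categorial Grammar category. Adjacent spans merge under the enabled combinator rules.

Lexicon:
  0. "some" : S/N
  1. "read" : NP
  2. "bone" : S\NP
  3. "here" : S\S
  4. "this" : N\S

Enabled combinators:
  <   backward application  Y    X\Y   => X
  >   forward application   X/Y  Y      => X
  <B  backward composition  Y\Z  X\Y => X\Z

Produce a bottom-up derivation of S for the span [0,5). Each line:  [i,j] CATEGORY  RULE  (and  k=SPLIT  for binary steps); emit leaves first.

[0,1] S/N  lex  "some"
[1,2] NP  lex  "read"
[2,3] S\NP  lex  "bone"
[1,3] S  <  k=2
[3,4] S\S  lex  "here"
[4,5] N\S  lex  "this"
[3,5] N\S  <B  k=4
[1,5] N  <  k=3
[0,5] S  >  k=1

[0,5] S   >
  [0,1] "some" : S/N
  [1,5] N   <
    [1,3] S   <
      [1,2] "read" : NP
      [2,3] "bone" : S\NP
    [3,5] N\S   <B
      [3,4] "here" : S\S
      [4,5] "this" : N\S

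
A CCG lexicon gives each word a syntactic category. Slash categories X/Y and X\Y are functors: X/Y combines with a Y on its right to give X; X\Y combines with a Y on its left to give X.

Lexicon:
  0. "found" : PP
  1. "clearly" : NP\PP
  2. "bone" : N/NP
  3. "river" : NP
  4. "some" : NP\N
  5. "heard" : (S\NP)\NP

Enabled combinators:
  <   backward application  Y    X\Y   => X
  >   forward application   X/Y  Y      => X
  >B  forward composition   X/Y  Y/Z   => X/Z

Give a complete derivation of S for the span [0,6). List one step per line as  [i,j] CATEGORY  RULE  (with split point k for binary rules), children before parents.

[0,6] S   <
  [0,2] NP   <
    [0,1] "found" : PP
    [1,2] "clearly" : NP\PP
  [2,6] S\NP   <
    [2,5] NP   <
      [2,4] N   >
        [2,3] "bone" : N/NP
        [3,4] "river" : NP
      [4,5] "some" : NP\N
    [5,6] "heard" : (S\NP)\NP

[0,1] PP  lex  "found"
[1,2] NP\PP  lex  "clearly"
[0,2] NP  <  k=1
[2,3] N/NP  lex  "bone"
[3,4] NP  lex  "river"
[2,4] N  >  k=3
[4,5] NP\N  lex  "some"
[2,5] NP  <  k=4
[5,6] (S\NP)\NP  lex  "heard"
[2,6] S\NP  <  k=5
[0,6] S  <  k=2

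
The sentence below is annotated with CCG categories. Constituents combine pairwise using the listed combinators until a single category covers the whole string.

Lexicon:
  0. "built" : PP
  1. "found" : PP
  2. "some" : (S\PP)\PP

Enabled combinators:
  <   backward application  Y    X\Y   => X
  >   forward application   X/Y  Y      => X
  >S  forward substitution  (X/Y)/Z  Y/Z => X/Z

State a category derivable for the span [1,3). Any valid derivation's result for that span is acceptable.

[0,3] S   <
  [0,1] "built" : PP
  [1,3] S\PP   <
    [1,2] "found" : PP
    [2,3] "some" : (S\PP)\PP

S\PP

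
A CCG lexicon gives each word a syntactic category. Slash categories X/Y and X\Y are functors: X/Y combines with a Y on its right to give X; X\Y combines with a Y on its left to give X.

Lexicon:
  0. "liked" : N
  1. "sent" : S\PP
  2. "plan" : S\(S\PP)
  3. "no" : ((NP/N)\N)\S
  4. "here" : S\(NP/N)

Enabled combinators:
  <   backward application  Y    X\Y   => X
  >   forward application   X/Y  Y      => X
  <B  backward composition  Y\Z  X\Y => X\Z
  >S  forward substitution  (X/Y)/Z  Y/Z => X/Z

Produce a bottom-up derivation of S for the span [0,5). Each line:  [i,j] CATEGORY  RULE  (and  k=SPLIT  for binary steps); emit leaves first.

[0,1] N  lex  "liked"
[1,2] S\PP  lex  "sent"
[2,3] S\(S\PP)  lex  "plan"
[1,3] S  <  k=2
[3,4] ((NP/N)\N)\S  lex  "no"
[1,4] (NP/N)\N  <  k=3
[4,5] S\(NP/N)  lex  "here"
[1,5] S\N  <B  k=4
[0,5] S  <  k=1

[0,5] S   <
  [0,1] "liked" : N
  [1,5] S\N   <B
    [1,4] (NP/N)\N   <
      [1,3] S   <
        [1,2] "sent" : S\PP
        [2,3] "plan" : S\(S\PP)
      [3,4] "no" : ((NP/N)\N)\S
    [4,5] "here" : S\(NP/N)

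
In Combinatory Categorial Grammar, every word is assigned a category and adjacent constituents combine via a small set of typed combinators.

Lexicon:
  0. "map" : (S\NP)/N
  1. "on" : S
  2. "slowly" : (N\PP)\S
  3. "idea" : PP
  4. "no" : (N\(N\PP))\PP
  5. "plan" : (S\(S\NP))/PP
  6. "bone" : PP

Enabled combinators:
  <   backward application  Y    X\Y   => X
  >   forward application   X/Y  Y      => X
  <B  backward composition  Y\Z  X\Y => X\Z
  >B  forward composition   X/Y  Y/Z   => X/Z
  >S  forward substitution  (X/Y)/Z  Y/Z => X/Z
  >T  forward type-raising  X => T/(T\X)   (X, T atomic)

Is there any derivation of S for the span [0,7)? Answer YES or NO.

[0,7] S   <
  [0,5] S\NP   >
    [0,1] "map" : (S\NP)/N
    [1,5] N   <
      [1,3] N\PP   <
        [1,2] "on" : S
        [2,3] "slowly" : (N\PP)\S
      [3,5] N\(N\PP)   <
        [3,4] "idea" : PP
        [4,5] "no" : (N\(N\PP))\PP
  [5,7] S\(S\NP)   >
    [5,6] "plan" : (S\(S\NP))/PP
    [6,7] "bone" : PP

YES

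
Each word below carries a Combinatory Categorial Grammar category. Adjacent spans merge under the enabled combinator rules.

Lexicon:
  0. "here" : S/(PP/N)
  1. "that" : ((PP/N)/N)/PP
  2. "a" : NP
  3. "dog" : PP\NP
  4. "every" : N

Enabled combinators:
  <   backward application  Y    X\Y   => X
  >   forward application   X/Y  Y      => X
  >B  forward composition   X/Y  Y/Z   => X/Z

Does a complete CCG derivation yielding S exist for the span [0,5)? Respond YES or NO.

YES

[0,5] S   >
  [0,1] "here" : S/(PP/N)
  [1,5] PP/N   >
    [1,4] (PP/N)/N   >
      [1,2] "that" : ((PP/N)/N)/PP
      [2,4] PP   <
        [2,3] "a" : NP
        [3,4] "dog" : PP\NP
    [4,5] "every" : N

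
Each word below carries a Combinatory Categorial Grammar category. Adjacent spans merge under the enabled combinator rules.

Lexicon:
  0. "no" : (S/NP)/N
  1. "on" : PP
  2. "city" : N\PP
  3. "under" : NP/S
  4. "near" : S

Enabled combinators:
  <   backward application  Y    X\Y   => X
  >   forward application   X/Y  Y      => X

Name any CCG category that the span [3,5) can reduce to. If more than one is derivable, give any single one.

[0,5] S   >
  [0,3] S/NP   >
    [0,1] "no" : (S/NP)/N
    [1,3] N   <
      [1,2] "on" : PP
      [2,3] "city" : N\PP
  [3,5] NP   >
    [3,4] "under" : NP/S
    [4,5] "near" : S

NP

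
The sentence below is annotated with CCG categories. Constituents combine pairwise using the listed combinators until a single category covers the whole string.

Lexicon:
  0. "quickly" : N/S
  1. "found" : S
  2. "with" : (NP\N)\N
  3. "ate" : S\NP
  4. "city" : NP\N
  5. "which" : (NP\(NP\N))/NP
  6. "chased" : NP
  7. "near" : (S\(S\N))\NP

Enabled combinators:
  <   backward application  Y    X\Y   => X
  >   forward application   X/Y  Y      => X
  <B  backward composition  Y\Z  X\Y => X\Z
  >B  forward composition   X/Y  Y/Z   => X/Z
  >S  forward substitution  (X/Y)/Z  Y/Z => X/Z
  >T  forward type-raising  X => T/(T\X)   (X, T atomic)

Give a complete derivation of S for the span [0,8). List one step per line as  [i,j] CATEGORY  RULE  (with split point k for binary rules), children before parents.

[0,1] N/S  lex  "quickly"
[1,2] S  lex  "found"
[0,2] N  >  k=1
[2,3] (NP\N)\N  lex  "with"
[0,3] NP\N  <  k=2
[3,4] S\NP  lex  "ate"
[0,4] S\N  <B  k=3
[4,5] NP\N  lex  "city"
[5,6] (NP\(NP\N))/NP  lex  "which"
[6,7] NP  lex  "chased"
[5,7] NP\(NP\N)  >  k=6
[4,7] NP  <  k=5
[7,8] (S\(S\N))\NP  lex  "near"
[4,8] S\(S\N)  <  k=7
[0,8] S  <  k=4

[0,8] S   <
  [0,4] S\N   <B
    [0,3] NP\N   <
      [0,2] N   >
        [0,1] "quickly" : N/S
        [1,2] "found" : S
      [2,3] "with" : (NP\N)\N
    [3,4] "ate" : S\NP
  [4,8] S\(S\N)   <
    [4,7] NP   <
      [4,5] "city" : NP\N
      [5,7] NP\(NP\N)   >
        [5,6] "which" : (NP\(NP\N))/NP
        [6,7] "chased" : NP
    [7,8] "near" : (S\(S\N))\NP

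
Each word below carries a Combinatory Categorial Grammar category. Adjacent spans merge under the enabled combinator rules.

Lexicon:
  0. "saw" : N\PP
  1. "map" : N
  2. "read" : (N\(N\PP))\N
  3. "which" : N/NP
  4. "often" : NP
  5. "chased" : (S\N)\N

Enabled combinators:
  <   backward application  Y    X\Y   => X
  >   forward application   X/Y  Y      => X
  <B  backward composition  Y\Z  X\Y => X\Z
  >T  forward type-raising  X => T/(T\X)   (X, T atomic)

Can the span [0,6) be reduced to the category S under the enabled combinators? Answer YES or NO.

YES

[0,6] S   <
  [0,3] N   <
    [0,1] "saw" : N\PP
    [1,3] N\(N\PP)   <
      [1,2] "map" : N
      [2,3] "read" : (N\(N\PP))\N
  [3,6] S\N   <
    [3,5] N   >
      [3,4] "which" : N/NP
      [4,5] "often" : NP
    [5,6] "chased" : (S\N)\N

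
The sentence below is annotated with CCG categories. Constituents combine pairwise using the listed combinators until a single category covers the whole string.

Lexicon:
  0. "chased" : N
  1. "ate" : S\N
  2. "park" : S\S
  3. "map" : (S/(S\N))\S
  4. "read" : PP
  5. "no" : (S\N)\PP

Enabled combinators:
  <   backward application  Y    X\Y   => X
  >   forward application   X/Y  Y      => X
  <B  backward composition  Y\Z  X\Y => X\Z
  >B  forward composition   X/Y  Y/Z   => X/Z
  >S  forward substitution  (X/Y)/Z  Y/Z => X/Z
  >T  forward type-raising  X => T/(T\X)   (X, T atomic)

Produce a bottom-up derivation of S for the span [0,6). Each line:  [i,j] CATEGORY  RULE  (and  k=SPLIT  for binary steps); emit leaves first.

[0,1] N  lex  "chased"
[0,1] S/(S\N)  >T
[1,2] S\N  lex  "ate"
[2,3] S\S  lex  "park"
[1,3] S\N  <B  k=2
[0,3] S  >  k=1
[3,4] (S/(S\N))\S  lex  "map"
[0,4] S/(S\N)  <  k=3
[4,5] PP  lex  "read"
[5,6] (S\N)\PP  lex  "no"
[4,6] S\N  <  k=5
[0,6] S  >  k=4

[0,6] S   >
  [0,4] S/(S\N)   <
    [0,3] S   >
      [0,1] S/(S\N)   >T
        [0,1] "chased" : N
      [1,3] S\N   <B
        [1,2] "ate" : S\N
        [2,3] "park" : S\S
    [3,4] "map" : (S/(S\N))\S
  [4,6] S\N   <
    [4,5] "read" : PP
    [5,6] "no" : (S\N)\PP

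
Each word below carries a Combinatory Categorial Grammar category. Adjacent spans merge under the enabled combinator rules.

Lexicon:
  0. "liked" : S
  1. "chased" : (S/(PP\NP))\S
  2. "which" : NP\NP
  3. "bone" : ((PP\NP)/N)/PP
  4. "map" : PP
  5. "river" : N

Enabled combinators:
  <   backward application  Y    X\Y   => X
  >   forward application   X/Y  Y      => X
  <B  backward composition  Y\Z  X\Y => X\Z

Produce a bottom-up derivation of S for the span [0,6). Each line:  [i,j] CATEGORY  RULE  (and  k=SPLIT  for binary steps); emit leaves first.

[0,1] S  lex  "liked"
[1,2] (S/(PP\NP))\S  lex  "chased"
[0,2] S/(PP\NP)  <  k=1
[2,3] NP\NP  lex  "which"
[3,4] ((PP\NP)/N)/PP  lex  "bone"
[4,5] PP  lex  "map"
[3,5] (PP\NP)/N  >  k=4
[5,6] N  lex  "river"
[3,6] PP\NP  >  k=5
[2,6] PP\NP  <B  k=3
[0,6] S  >  k=2

[0,6] S   >
  [0,2] S/(PP\NP)   <
    [0,1] "liked" : S
    [1,2] "chased" : (S/(PP\NP))\S
  [2,6] PP\NP   <B
    [2,3] "which" : NP\NP
    [3,6] PP\NP   >
      [3,5] (PP\NP)/N   >
        [3,4] "bone" : ((PP\NP)/N)/PP
        [4,5] "map" : PP
      [5,6] "river" : N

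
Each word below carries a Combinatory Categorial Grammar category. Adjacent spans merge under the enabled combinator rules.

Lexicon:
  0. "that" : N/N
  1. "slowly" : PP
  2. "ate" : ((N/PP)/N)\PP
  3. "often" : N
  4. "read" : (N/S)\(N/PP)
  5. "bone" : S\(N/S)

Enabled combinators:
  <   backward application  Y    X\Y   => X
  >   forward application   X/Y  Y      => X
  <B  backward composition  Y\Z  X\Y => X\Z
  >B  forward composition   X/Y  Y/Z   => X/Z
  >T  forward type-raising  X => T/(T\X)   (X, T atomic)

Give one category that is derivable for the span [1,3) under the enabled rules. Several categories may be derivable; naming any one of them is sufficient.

[0,6] S   <
  [0,5] N/S   >B
    [0,1] "that" : N/N
    [1,5] N/S   <
      [1,4] N/PP   >
        [1,3] (N/PP)/N   <
          [1,2] "slowly" : PP
          [2,3] "ate" : ((N/PP)/N)\PP
        [3,4] "often" : N
      [4,5] "read" : (N/S)\(N/PP)
  [5,6] "bone" : S\(N/S)

(N/PP)/N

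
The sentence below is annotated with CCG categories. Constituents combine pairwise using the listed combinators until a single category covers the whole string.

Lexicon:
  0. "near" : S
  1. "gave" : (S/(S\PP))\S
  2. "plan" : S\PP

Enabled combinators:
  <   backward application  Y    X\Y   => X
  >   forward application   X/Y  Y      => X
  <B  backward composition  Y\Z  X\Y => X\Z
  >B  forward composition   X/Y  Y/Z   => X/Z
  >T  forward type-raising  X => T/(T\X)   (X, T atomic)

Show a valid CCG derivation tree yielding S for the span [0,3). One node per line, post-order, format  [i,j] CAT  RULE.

[0,3] S   >
  [0,2] S/(S\PP)   <
    [0,1] "near" : S
    [1,2] "gave" : (S/(S\PP))\S
  [2,3] "plan" : S\PP

[0,1] S  lex  "near"
[1,2] (S/(S\PP))\S  lex  "gave"
[0,2] S/(S\PP)  <  k=1
[2,3] S\PP  lex  "plan"
[0,3] S  >  k=2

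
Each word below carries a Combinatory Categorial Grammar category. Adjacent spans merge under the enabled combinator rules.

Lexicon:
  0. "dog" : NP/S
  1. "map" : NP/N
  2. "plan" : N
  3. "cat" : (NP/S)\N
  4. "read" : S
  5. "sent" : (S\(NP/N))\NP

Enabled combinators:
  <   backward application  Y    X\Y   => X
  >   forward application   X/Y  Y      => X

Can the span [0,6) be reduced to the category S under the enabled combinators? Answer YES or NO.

NO

NP/S NP/N N (NP/S)\N S (S\(NP/N))\NP
CKY chart[0,6] = {NP}; S ∉ chart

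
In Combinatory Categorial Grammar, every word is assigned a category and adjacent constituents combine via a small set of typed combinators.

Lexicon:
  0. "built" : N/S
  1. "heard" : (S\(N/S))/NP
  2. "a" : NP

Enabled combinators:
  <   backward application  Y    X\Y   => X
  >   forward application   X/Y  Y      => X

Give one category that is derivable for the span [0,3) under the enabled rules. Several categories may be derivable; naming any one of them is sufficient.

[0,3] S   <
  [0,1] "built" : N/S
  [1,3] S\(N/S)   >
    [1,2] "heard" : (S\(N/S))/NP
    [2,3] "a" : NP

S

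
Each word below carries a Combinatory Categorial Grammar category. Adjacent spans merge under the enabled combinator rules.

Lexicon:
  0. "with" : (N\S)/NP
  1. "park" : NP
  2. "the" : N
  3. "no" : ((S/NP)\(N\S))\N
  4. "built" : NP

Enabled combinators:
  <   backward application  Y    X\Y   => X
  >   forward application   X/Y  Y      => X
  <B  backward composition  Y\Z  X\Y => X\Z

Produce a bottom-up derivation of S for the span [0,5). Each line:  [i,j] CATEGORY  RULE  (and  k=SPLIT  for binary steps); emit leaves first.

[0,5] S   >
  [0,4] S/NP   <
    [0,2] N\S   >
      [0,1] "with" : (N\S)/NP
      [1,2] "park" : NP
    [2,4] (S/NP)\(N\S)   <
      [2,3] "the" : N
      [3,4] "no" : ((S/NP)\(N\S))\N
  [4,5] "built" : NP

[0,1] (N\S)/NP  lex  "with"
[1,2] NP  lex  "park"
[0,2] N\S  >  k=1
[2,3] N  lex  "the"
[3,4] ((S/NP)\(N\S))\N  lex  "no"
[2,4] (S/NP)\(N\S)  <  k=3
[0,4] S/NP  <  k=2
[4,5] NP  lex  "built"
[0,5] S  >  k=4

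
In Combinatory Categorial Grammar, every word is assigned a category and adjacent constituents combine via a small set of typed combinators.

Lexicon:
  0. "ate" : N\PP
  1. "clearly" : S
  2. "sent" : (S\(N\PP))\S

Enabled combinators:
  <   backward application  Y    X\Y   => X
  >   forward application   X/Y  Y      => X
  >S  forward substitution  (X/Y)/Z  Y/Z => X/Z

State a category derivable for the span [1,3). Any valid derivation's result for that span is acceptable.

S\(N\PP)

[0,3] S   <
  [0,1] "ate" : N\PP
  [1,3] S\(N\PP)   <
    [1,2] "clearly" : S
    [2,3] "sent" : (S\(N\PP))\S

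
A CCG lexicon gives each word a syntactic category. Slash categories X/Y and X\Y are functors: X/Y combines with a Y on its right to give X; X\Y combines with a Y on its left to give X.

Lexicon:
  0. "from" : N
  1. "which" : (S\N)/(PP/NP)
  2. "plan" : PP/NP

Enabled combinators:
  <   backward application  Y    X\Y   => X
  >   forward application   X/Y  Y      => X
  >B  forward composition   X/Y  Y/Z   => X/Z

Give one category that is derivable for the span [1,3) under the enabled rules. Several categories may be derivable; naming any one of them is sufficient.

S\N

[0,3] S   <
  [0,1] "from" : N
  [1,3] S\N   >
    [1,2] "which" : (S\N)/(PP/NP)
    [2,3] "plan" : PP/NP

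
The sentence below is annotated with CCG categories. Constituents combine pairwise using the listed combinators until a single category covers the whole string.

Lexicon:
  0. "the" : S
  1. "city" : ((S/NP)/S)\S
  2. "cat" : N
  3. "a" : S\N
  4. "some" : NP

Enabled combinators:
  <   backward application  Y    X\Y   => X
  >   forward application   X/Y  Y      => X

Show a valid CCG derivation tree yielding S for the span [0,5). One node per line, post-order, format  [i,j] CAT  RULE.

[0,1] S  lex  "the"
[1,2] ((S/NP)/S)\S  lex  "city"
[0,2] (S/NP)/S  <  k=1
[2,3] N  lex  "cat"
[3,4] S\N  lex  "a"
[2,4] S  <  k=3
[0,4] S/NP  >  k=2
[4,5] NP  lex  "some"
[0,5] S  >  k=4

[0,5] S   >
  [0,4] S/NP   >
    [0,2] (S/NP)/S   <
      [0,1] "the" : S
      [1,2] "city" : ((S/NP)/S)\S
    [2,4] S   <
      [2,3] "cat" : N
      [3,4] "a" : S\N
  [4,5] "some" : NP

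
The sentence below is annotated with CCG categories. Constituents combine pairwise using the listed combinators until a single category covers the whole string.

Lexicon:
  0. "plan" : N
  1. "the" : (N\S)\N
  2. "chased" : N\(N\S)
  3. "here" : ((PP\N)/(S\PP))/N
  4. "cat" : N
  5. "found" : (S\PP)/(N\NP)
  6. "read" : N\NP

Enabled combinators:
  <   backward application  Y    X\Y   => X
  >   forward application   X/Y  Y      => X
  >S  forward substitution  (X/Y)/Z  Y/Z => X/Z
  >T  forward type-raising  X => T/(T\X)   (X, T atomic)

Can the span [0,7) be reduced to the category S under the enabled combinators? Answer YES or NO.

NO

N (N\S)\N N\(N\S) ((PP\N)/(S\PP))/N N (S\PP)/(N\NP) N\NP
CKY chart[0,7] = {N/(N\PP), NP/(NP\PP), PP, PP/(PP\PP), S/(S\PP)}; S ∉ chart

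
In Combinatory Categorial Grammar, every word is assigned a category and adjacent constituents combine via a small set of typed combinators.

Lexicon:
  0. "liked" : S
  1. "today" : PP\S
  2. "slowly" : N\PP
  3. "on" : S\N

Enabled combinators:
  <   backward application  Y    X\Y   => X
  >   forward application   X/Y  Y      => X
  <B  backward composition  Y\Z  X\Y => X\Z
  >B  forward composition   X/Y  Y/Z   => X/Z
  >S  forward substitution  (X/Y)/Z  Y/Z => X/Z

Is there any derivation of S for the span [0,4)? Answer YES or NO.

YES

[0,4] S   <
  [0,3] N   <
    [0,2] PP   <
      [0,1] "liked" : S
      [1,2] "today" : PP\S
    [2,3] "slowly" : N\PP
  [3,4] "on" : S\N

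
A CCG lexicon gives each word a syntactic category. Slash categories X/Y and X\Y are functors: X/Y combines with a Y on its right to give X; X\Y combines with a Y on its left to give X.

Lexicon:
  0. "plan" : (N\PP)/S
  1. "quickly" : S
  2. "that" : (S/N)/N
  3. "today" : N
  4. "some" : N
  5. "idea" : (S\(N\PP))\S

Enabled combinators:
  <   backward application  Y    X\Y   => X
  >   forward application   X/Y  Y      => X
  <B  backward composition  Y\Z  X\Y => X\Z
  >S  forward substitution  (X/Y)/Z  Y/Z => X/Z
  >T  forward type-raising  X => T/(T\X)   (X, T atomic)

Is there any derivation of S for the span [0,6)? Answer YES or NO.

[0,6] S   <
  [0,2] N\PP   >
    [0,1] "plan" : (N\PP)/S
    [1,2] "quickly" : S
  [2,6] S\(N\PP)   <
    [2,5] S   >
      [2,4] S/N   >
        [2,3] "that" : (S/N)/N
        [3,4] "today" : N
      [4,5] "some" : N
    [5,6] "idea" : (S\(N\PP))\S

YES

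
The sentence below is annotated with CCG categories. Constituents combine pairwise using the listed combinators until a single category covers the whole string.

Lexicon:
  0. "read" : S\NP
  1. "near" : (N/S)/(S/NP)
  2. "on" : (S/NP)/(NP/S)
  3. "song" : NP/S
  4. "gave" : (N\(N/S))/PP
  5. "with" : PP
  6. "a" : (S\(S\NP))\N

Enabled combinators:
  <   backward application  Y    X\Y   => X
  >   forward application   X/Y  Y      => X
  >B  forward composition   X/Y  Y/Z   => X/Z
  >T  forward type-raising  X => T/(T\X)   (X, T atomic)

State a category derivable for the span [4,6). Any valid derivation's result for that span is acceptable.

N\(N/S)

[0,7] S   <
  [0,1] "read" : S\NP
  [1,7] S\(S\NP)   <
    [1,6] N   <
      [1,4] N/S   >
        [1,2] "near" : (N/S)/(S/NP)
        [2,4] S/NP   >
          [2,3] "on" : (S/NP)/(NP/S)
          [3,4] "song" : NP/S
      [4,6] N\(N/S)   >
        [4,5] "gave" : (N\(N/S))/PP
        [5,6] "with" : PP
    [6,7] "a" : (S\(S\NP))\N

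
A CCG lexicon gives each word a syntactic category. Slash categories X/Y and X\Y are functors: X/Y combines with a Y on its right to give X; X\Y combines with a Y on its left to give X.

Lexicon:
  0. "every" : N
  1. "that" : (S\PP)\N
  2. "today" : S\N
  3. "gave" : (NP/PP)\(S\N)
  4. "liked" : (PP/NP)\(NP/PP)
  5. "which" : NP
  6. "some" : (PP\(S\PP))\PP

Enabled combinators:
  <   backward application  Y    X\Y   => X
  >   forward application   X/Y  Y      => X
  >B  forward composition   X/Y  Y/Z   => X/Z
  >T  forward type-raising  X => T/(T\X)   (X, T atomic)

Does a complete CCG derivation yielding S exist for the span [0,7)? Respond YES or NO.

N (S\PP)\N S\N (NP/PP)\(S\N) (PP/NP)\(NP/PP) NP (PP\(S\PP))\PP
CKY chart[0,7] = {N/(N\PP), NP/(NP\PP), PP, PP/(PP\PP), S/(S\PP)}; S ∉ chart

NO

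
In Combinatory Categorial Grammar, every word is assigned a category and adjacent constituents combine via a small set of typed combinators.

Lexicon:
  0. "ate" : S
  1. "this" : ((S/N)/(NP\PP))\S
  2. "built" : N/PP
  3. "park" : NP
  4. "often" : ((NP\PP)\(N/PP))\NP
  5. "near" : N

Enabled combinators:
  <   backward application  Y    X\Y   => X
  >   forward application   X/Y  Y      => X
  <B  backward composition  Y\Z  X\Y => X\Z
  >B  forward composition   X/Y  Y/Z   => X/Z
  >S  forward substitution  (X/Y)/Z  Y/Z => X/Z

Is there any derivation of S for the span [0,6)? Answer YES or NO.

YES

[0,6] S   >
  [0,5] S/N   >
    [0,2] (S/N)/(NP\PP)   <
      [0,1] "ate" : S
      [1,2] "this" : ((S/N)/(NP\PP))\S
    [2,5] NP\PP   <
      [2,3] "built" : N/PP
      [3,5] (NP\PP)\(N/PP)   <
        [3,4] "park" : NP
        [4,5] "often" : ((NP\PP)\(N/PP))\NP
  [5,6] "near" : N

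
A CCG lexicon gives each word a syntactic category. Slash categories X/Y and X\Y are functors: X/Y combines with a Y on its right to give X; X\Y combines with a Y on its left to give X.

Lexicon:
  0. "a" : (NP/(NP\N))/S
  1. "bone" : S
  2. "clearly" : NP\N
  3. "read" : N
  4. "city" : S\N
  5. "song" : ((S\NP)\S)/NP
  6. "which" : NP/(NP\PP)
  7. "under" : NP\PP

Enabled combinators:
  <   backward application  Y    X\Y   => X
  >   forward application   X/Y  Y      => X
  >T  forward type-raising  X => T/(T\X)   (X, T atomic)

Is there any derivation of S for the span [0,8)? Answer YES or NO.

[0,8] S   <
  [0,3] NP   >
    [0,2] NP/(NP\N)   >
      [0,1] "a" : (NP/(NP\N))/S
      [1,2] "bone" : S
    [2,3] "clearly" : NP\N
  [3,8] S\NP   <
    [3,5] S   <
      [3,4] "read" : N
      [4,5] "city" : S\N
    [5,8] (S\NP)\S   >
      [5,6] "song" : ((S\NP)\S)/NP
      [6,8] NP   >
        [6,7] "which" : NP/(NP\PP)
        [7,8] "under" : NP\PP

YES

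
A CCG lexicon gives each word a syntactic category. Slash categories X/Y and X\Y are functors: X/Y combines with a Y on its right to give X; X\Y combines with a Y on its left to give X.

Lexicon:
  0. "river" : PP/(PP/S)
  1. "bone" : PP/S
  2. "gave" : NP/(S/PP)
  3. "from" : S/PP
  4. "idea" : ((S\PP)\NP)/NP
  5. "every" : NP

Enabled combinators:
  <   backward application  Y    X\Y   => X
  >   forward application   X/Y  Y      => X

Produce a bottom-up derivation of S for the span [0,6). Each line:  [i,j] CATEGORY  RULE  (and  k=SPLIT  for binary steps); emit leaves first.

[0,1] PP/(PP/S)  lex  "river"
[1,2] PP/S  lex  "bone"
[0,2] PP  >  k=1
[2,3] NP/(S/PP)  lex  "gave"
[3,4] S/PP  lex  "from"
[2,4] NP  >  k=3
[4,5] ((S\PP)\NP)/NP  lex  "idea"
[5,6] NP  lex  "every"
[4,6] (S\PP)\NP  >  k=5
[2,6] S\PP  <  k=4
[0,6] S  <  k=2

[0,6] S   <
  [0,2] PP   >
    [0,1] "river" : PP/(PP/S)
    [1,2] "bone" : PP/S
  [2,6] S\PP   <
    [2,4] NP   >
      [2,3] "gave" : NP/(S/PP)
      [3,4] "from" : S/PP
    [4,6] (S\PP)\NP   >
      [4,5] "idea" : ((S\PP)\NP)/NP
      [5,6] "every" : NP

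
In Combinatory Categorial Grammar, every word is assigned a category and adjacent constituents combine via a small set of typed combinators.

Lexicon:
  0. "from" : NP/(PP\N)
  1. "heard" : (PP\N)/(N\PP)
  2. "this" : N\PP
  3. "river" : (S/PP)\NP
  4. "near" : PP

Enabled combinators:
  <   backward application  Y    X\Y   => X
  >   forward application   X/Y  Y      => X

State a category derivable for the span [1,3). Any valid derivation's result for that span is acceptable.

[0,5] S   >
  [0,4] S/PP   <
    [0,3] NP   >
      [0,1] "from" : NP/(PP\N)
      [1,3] PP\N   >
        [1,2] "heard" : (PP\N)/(N\PP)
        [2,3] "this" : N\PP
    [3,4] "river" : (S/PP)\NP
  [4,5] "near" : PP

PP\N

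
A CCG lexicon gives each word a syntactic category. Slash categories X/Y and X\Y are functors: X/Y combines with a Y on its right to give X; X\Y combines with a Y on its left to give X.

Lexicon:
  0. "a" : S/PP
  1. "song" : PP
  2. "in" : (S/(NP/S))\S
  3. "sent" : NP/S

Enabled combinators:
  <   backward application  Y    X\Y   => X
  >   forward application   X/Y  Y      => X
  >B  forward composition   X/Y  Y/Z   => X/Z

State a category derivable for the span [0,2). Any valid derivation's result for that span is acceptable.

S

[0,4] S   >
  [0,3] S/(NP/S)   <
    [0,2] S   >
      [0,1] "a" : S/PP
      [1,2] "song" : PP
    [2,3] "in" : (S/(NP/S))\S
  [3,4] "sent" : NP/S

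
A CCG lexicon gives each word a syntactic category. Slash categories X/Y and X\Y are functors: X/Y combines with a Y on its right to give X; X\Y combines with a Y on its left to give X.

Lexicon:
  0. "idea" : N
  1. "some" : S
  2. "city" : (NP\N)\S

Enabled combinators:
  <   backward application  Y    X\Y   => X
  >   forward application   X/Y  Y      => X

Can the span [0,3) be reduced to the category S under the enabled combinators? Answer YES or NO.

NO

N S (NP\N)\S
CKY chart[0,3] = {NP}; S ∉ chart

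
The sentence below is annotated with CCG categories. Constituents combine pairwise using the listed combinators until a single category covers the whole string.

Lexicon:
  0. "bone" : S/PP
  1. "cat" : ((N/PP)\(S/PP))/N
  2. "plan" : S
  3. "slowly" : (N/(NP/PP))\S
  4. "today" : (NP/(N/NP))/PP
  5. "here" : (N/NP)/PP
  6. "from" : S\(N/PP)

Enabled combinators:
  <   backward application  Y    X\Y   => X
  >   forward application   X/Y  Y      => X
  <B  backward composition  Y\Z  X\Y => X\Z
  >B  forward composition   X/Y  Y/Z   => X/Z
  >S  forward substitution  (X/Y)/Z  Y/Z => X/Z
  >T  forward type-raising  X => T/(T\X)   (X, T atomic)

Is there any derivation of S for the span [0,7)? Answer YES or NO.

[0,7] S   <
  [0,6] N/PP   <
    [0,1] "bone" : S/PP
    [1,6] (N/PP)\(S/PP)   >
      [1,2] "cat" : ((N/PP)\(S/PP))/N
      [2,6] N   >
        [2,4] N/(NP/PP)   <
          [2,3] "plan" : S
          [3,4] "slowly" : (N/(NP/PP))\S
        [4,6] NP/PP   >S
          [4,5] "today" : (NP/(N/NP))/PP
          [5,6] "here" : (N/NP)/PP
  [6,7] "from" : S\(N/PP)

YES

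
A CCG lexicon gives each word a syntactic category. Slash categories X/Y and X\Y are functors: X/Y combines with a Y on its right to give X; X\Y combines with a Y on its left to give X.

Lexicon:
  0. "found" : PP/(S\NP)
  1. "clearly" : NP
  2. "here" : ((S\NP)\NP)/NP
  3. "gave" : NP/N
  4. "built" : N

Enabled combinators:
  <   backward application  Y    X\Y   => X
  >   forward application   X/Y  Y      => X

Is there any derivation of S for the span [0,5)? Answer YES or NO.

PP/(S\NP) NP ((S\NP)\NP)/NP NP/N N
CKY chart[0,5] = {PP}; S ∉ chart

NO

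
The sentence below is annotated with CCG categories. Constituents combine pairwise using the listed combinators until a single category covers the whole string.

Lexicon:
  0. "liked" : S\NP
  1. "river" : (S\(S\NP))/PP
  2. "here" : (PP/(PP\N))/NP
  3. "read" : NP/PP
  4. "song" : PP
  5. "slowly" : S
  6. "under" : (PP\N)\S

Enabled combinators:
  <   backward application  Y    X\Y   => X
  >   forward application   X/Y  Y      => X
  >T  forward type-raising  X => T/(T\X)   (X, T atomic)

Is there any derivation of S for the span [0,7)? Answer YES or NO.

YES

[0,7] S   <
  [0,1] "liked" : S\NP
  [1,7] S\(S\NP)   >
    [1,2] "river" : (S\(S\NP))/PP
    [2,7] PP   >
      [2,5] PP/(PP\N)   >
        [2,3] "here" : (PP/(PP\N))/NP
        [3,5] NP   >
          [3,4] "read" : NP/PP
          [4,5] "song" : PP
      [5,7] PP\N   <
        [5,6] "slowly" : S
        [6,7] "under" : (PP\N)\S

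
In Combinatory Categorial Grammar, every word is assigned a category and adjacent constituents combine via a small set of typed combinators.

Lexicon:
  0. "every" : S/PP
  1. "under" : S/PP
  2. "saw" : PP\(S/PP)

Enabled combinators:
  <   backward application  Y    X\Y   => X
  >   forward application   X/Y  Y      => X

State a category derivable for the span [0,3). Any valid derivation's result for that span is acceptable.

[0,3] S   >
  [0,1] "every" : S/PP
  [1,3] PP   <
    [1,2] "under" : S/PP
    [2,3] "saw" : PP\(S/PP)

S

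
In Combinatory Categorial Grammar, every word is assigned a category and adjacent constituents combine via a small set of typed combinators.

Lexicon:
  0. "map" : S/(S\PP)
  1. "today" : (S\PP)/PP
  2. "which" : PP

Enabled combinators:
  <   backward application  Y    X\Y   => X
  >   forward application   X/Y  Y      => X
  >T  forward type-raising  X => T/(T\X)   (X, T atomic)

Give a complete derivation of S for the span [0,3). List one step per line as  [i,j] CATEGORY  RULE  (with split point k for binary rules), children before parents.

[0,1] S/(S\PP)  lex  "map"
[1,2] (S\PP)/PP  lex  "today"
[2,3] PP  lex  "which"
[1,3] S\PP  >  k=2
[0,3] S  >  k=1

[0,3] S   >
  [0,1] "map" : S/(S\PP)
  [1,3] S\PP   >
    [1,2] "today" : (S\PP)/PP
    [2,3] "which" : PP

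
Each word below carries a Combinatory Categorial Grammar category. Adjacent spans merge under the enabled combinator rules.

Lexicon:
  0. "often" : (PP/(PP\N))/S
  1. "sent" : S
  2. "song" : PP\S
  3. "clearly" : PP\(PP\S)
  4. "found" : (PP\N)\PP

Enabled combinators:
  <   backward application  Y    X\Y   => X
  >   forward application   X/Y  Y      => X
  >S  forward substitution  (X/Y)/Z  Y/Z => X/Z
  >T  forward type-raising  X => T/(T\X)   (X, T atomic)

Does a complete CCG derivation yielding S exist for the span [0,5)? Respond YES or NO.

NO

(PP/(PP\N))/S S PP\S PP\(PP\S) (PP\N)\PP
CKY chart[0,5] = {N/(N\PP), NP/(NP\PP), PP, PP/(PP\PP), S/(S\PP)}; S ∉ chart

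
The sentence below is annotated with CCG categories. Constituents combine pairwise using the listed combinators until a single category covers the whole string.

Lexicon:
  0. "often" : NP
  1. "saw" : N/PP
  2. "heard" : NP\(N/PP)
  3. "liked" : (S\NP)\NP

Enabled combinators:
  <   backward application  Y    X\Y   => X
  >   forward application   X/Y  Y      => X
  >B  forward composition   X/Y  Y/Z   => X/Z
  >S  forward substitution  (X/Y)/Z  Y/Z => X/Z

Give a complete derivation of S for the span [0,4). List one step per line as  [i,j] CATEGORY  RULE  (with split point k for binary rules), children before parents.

[0,4] S   <
  [0,1] "often" : NP
  [1,4] S\NP   <
    [1,3] NP   <
      [1,2] "saw" : N/PP
      [2,3] "heard" : NP\(N/PP)
    [3,4] "liked" : (S\NP)\NP

[0,1] NP  lex  "often"
[1,2] N/PP  lex  "saw"
[2,3] NP\(N/PP)  lex  "heard"
[1,3] NP  <  k=2
[3,4] (S\NP)\NP  lex  "liked"
[1,4] S\NP  <  k=3
[0,4] S  <  k=1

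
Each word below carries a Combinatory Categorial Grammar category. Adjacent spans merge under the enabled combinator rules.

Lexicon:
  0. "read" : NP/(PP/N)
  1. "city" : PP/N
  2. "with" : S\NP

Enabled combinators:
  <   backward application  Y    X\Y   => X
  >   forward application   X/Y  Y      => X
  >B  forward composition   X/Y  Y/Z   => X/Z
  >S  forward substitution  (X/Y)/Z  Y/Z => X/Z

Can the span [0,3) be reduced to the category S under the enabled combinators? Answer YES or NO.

YES

[0,3] S   <
  [0,2] NP   >
    [0,1] "read" : NP/(PP/N)
    [1,2] "city" : PP/N
  [2,3] "with" : S\NP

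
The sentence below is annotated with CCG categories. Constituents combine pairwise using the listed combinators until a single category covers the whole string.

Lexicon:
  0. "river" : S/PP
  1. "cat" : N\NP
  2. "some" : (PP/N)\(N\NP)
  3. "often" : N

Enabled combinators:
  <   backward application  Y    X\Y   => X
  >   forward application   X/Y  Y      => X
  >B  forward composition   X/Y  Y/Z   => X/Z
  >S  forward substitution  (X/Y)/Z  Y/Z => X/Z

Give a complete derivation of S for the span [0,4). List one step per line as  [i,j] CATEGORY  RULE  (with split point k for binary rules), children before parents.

[0,4] S   >
  [0,3] S/N   >B
    [0,1] "river" : S/PP
    [1,3] PP/N   <
      [1,2] "cat" : N\NP
      [2,3] "some" : (PP/N)\(N\NP)
  [3,4] "often" : N

[0,1] S/PP  lex  "river"
[1,2] N\NP  lex  "cat"
[2,3] (PP/N)\(N\NP)  lex  "some"
[1,3] PP/N  <  k=2
[0,3] S/N  >B  k=1
[3,4] N  lex  "often"
[0,4] S  >  k=3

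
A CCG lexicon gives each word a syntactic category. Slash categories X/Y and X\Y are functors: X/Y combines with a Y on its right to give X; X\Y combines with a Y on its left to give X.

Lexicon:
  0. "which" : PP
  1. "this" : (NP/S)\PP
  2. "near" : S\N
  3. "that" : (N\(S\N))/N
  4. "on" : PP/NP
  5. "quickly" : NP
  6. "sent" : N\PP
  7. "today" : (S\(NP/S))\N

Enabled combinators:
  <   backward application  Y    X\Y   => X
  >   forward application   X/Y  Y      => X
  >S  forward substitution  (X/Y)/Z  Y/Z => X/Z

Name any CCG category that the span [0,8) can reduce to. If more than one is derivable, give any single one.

S

[0,8] S   <
  [0,2] NP/S   <
    [0,1] "which" : PP
    [1,2] "this" : (NP/S)\PP
  [2,8] S\(NP/S)   <
    [2,7] N   <
      [2,3] "near" : S\N
      [3,7] N\(S\N)   >
        [3,4] "that" : (N\(S\N))/N
        [4,7] N   <
          [4,6] PP   >
            [4,5] "on" : PP/NP
            [5,6] "quickly" : NP
          [6,7] "sent" : N\PP
    [7,8] "today" : (S\(NP/S))\N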